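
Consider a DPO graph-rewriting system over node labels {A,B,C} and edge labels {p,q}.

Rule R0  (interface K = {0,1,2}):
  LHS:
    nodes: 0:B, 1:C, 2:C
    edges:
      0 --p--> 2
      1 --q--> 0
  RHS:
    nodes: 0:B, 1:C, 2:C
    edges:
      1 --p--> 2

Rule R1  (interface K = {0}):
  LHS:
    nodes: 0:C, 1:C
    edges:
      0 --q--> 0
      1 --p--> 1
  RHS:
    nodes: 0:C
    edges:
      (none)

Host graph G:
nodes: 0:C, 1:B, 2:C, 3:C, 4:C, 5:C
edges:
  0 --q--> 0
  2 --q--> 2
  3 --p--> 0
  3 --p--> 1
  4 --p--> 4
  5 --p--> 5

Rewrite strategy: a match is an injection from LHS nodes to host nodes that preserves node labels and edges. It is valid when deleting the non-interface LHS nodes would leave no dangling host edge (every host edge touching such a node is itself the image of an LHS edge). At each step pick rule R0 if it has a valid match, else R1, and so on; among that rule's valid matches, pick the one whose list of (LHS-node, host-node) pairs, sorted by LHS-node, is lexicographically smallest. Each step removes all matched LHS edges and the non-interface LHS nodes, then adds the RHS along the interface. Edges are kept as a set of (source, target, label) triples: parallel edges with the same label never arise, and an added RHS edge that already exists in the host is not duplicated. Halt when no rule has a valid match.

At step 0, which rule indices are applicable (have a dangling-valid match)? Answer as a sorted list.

R0: no valid match — LHS pattern not found
R1: 4 valid matches — {0↦0, 1↦4}, {0↦0, 1↦5}, {0↦2, 1↦4} (+1 more)

Answer: [R1]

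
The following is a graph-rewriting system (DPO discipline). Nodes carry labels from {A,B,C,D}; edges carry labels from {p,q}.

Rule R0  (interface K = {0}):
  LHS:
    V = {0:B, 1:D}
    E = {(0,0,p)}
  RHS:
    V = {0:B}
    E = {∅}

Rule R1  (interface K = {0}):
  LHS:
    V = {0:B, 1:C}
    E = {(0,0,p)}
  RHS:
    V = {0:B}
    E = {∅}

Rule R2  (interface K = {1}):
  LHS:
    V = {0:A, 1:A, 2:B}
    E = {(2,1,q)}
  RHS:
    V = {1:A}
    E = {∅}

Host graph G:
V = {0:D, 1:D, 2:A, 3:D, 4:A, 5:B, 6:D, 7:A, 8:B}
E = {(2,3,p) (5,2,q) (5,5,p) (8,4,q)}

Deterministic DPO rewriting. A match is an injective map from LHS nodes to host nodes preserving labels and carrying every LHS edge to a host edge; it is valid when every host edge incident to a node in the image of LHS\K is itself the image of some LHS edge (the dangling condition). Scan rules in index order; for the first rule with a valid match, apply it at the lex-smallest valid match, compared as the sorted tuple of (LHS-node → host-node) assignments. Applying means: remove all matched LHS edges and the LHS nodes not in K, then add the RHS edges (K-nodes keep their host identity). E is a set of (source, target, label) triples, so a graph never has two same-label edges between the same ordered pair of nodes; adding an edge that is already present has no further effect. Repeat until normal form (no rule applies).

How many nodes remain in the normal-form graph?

Answer: 6

Derivation:
[0] host  ⇒  9 nodes, 4 edges  {2-p->3 5-q->2 5-p->5 8-q->4}
[1] R0 @ {0↦5, 1↦0}  ⇒  8 nodes, 3 edges  {2-p->3 5-q->2 8-q->4}
[2] R2 @ {0↦7, 1↦2, 2↦5}  ⇒  6 nodes, 2 edges  {2-p->3 8-q->4}
final graph: no rule applies after step 2
NF nodes: {1:D, 2:A, 3:D, 4:A, 6:D, 8:B}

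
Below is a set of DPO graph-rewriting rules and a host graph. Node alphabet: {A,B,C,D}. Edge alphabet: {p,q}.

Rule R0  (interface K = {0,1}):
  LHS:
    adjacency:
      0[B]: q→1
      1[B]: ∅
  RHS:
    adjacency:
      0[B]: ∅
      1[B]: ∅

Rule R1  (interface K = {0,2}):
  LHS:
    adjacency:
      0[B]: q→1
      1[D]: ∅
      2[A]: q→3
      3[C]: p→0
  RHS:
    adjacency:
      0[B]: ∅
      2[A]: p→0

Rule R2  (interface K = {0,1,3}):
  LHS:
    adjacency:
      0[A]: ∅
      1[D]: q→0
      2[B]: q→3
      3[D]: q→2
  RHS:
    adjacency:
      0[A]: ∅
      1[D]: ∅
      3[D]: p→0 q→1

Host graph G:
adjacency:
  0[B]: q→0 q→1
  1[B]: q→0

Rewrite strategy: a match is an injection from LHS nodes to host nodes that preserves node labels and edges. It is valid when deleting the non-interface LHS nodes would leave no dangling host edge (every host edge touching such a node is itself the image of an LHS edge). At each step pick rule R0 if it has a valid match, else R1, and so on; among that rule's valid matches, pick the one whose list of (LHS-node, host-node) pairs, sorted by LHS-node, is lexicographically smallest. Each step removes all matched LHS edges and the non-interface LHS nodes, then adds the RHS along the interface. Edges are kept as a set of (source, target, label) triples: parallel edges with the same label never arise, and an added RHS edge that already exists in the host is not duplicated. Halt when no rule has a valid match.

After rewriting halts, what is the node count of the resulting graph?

initial: |V|=2 |E|=3  E = 0-q->0 0-q->1 1-q->0
step 1: apply R0 at {0↦0, 1↦1}  → |V|=2 |E|=2  E = 0-q->0 1-q->0
step 2: apply R0 at {0↦1, 1↦0}  → |V|=2 |E|=1  E = 0-q->0
halt: no rule applies after step 2
NF nodes: {0:B, 1:B}

Answer: 2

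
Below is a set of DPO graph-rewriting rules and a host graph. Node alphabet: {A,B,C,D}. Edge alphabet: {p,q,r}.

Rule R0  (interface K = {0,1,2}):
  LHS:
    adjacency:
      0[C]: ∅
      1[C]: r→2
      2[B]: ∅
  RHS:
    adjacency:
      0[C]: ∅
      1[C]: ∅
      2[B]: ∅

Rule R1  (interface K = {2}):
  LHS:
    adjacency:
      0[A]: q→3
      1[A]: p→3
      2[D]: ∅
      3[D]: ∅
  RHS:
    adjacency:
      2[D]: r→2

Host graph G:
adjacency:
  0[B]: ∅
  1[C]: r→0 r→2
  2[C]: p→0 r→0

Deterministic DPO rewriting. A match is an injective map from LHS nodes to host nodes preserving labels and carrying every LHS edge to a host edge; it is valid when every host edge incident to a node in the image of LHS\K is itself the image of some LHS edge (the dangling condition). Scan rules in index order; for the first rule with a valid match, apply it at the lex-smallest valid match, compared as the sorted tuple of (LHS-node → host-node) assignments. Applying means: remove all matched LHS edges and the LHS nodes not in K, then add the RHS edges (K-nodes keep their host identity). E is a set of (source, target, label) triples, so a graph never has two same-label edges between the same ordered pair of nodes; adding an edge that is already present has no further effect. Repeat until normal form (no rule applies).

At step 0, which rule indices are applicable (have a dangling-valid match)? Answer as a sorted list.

Answer: [R0]

Steps:
R0: 2 valid matches — {0↦1, 1↦2, 2↦0}, {0↦2, 1↦1, 2↦0}
R1: no valid match — LHS pattern not found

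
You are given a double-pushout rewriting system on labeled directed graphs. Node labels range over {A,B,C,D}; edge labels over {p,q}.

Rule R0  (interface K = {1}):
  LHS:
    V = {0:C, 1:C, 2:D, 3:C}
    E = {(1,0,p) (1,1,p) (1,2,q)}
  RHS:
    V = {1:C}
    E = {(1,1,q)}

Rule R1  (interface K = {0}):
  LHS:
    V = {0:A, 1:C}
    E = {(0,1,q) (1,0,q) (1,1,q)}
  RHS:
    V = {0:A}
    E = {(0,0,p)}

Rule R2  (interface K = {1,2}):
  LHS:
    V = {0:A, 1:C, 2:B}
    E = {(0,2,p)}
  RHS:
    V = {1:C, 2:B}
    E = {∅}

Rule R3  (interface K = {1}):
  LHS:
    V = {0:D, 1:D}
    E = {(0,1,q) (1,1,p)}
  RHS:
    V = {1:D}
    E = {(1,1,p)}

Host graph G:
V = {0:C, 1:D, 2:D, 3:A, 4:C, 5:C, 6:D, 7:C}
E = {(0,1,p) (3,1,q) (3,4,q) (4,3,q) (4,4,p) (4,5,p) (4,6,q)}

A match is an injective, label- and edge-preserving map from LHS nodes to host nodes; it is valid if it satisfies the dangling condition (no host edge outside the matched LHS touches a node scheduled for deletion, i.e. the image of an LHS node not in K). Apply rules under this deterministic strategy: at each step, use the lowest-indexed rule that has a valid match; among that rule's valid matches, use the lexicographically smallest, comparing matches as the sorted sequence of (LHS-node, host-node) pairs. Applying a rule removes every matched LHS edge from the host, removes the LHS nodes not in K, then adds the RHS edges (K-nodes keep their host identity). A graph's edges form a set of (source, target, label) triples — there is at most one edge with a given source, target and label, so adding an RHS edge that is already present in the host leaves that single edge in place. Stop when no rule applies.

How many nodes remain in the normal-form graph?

start.  V:8 E:7  edges: 0-p->1 3-q->1 3-q->4 4-q->3 4-p->4 4-p->5 4-q->6
1. fire R0 via {0↦5, 1↦4, 2↦6, 3↦7}  →  V:5 E:5  edges: 0-p->1 3-q->1 3-q->4 4-q->3 4-q->4
2. fire R1 via {0↦3, 1↦4}  →  V:4 E:3  edges: 0-p->1 3-q->1 3-p->3
halt: no rule applies after step 2
NF nodes: {0:C, 1:D, 2:D, 3:A}

Answer: 4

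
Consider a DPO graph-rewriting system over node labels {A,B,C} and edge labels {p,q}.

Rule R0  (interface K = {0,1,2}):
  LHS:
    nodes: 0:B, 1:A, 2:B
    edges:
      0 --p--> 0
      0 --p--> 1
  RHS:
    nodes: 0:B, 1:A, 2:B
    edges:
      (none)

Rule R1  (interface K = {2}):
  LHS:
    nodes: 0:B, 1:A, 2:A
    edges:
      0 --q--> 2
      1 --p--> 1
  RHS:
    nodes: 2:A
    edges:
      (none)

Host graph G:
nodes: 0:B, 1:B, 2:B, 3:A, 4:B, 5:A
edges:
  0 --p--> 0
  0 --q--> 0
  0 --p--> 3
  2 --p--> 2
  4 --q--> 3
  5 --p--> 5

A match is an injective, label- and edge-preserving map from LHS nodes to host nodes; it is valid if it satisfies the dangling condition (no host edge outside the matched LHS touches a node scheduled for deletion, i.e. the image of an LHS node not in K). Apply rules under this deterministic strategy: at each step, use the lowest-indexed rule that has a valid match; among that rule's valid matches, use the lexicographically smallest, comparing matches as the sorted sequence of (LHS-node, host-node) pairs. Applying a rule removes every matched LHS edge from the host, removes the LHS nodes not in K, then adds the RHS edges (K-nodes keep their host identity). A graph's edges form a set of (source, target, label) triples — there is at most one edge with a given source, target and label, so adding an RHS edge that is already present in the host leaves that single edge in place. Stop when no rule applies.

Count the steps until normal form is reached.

Answer: 2

Rewrite trace:
initial: |V|=6 |E|=6  E = 0-p->0 0-q->0 0-p->3 2-p->2 4-q->3 5-p->5
step 1: apply R0 at {0↦0, 1↦3, 2↦1}  → |V|=6 |E|=4  E = 0-q->0 2-p->2 4-q->3 5-p->5
step 2: apply R1 at {0↦4, 1↦5, 2↦3}  → |V|=4 |E|=2  E = 0-q->0 2-p->2
halt: no rule applies after step 2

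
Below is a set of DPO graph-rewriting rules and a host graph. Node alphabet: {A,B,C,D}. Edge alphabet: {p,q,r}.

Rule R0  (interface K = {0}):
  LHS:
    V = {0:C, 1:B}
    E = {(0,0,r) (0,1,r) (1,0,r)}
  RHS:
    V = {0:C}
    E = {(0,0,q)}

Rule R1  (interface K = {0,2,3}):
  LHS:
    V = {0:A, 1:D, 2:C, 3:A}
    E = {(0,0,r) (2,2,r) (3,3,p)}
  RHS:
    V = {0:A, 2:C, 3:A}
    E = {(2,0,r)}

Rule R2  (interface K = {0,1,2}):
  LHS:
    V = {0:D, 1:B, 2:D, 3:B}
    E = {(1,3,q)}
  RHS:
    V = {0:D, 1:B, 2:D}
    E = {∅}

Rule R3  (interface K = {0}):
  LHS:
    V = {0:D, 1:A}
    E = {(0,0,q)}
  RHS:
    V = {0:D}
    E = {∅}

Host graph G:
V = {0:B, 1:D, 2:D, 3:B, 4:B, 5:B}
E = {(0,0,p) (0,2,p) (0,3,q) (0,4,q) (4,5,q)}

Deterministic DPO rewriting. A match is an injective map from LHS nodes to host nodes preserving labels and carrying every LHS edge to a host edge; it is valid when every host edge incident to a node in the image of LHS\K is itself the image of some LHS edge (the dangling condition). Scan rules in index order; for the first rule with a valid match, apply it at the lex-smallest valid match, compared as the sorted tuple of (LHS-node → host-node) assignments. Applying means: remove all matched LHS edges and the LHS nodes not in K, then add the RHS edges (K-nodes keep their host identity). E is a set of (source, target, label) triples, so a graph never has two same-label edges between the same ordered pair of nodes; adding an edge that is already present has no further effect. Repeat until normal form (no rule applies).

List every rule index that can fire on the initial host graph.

R0: no valid match — LHS pattern not found
R1: no valid match — LHS pattern not found
R2: 4 valid matches — {0↦1, 1↦0, 2↦2, 3↦3}, {0↦1, 1↦4, 2↦2, 3↦5}, {0↦2, 1↦0, 2↦1, 3↦3} (+1 more)
R3: no valid match — LHS pattern not found

Answer: [R2]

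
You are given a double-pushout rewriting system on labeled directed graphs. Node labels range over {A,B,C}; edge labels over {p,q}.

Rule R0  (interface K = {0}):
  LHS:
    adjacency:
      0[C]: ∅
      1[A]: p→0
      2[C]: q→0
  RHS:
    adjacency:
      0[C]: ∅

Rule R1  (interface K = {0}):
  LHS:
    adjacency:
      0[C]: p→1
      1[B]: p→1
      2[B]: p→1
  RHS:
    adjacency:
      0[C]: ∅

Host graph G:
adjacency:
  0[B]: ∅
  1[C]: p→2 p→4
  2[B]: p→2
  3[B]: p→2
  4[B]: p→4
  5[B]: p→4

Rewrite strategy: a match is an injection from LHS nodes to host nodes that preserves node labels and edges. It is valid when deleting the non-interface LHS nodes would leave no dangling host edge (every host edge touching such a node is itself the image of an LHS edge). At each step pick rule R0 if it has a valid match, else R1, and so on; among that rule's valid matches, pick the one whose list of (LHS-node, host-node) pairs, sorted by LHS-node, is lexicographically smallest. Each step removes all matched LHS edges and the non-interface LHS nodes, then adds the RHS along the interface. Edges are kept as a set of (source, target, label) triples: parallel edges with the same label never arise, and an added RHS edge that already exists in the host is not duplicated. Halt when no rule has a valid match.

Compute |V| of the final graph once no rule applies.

Answer: 2

Rewrite trace:
start.  V:6 E:6  edges: 1-p->2 1-p->4 2-p->2 3-p->2 4-p->4 5-p->4
1. fire R1 via {0↦1, 1↦2, 2↦3}  →  V:4 E:3  edges: 1-p->4 4-p->4 5-p->4
2. fire R1 via {0↦1, 1↦4, 2↦5}  →  V:2 E:0  edges: ∅
final graph: no rule applies after step 2
NF nodes: {0:B, 1:C}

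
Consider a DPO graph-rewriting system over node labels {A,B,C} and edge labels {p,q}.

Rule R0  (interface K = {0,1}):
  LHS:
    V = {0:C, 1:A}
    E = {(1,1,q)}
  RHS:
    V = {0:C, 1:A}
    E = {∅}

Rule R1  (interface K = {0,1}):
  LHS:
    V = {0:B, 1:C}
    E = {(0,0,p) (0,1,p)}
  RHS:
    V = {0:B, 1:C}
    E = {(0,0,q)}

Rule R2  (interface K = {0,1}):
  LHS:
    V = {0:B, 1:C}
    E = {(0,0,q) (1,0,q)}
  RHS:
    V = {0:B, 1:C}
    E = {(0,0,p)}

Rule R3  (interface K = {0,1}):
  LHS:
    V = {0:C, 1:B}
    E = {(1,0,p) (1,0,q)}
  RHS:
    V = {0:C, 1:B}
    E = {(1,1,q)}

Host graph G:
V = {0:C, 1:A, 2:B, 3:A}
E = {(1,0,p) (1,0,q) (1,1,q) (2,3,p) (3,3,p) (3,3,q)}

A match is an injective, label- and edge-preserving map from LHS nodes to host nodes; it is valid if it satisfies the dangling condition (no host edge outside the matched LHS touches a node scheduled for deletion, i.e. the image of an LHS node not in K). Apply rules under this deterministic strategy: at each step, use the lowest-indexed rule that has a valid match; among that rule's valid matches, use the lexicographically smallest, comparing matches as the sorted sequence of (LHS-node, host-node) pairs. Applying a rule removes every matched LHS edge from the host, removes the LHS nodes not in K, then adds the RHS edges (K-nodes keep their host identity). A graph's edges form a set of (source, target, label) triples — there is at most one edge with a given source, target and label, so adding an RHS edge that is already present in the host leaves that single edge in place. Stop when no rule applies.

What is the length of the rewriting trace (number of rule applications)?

start.  V:4 E:6  edges: 1-p->0 1-q->0 1-q->1 2-p->3 3-p->3 3-q->3
1. fire R0 via {0↦0, 1↦1}  →  V:4 E:5  edges: 1-p->0 1-q->0 2-p->3 3-p->3 3-q->3
2. fire R0 via {0↦0, 1↦3}  →  V:4 E:4  edges: 1-p->0 1-q->0 2-p->3 3-p->3
normal form: no rule applies after step 2

Answer: 2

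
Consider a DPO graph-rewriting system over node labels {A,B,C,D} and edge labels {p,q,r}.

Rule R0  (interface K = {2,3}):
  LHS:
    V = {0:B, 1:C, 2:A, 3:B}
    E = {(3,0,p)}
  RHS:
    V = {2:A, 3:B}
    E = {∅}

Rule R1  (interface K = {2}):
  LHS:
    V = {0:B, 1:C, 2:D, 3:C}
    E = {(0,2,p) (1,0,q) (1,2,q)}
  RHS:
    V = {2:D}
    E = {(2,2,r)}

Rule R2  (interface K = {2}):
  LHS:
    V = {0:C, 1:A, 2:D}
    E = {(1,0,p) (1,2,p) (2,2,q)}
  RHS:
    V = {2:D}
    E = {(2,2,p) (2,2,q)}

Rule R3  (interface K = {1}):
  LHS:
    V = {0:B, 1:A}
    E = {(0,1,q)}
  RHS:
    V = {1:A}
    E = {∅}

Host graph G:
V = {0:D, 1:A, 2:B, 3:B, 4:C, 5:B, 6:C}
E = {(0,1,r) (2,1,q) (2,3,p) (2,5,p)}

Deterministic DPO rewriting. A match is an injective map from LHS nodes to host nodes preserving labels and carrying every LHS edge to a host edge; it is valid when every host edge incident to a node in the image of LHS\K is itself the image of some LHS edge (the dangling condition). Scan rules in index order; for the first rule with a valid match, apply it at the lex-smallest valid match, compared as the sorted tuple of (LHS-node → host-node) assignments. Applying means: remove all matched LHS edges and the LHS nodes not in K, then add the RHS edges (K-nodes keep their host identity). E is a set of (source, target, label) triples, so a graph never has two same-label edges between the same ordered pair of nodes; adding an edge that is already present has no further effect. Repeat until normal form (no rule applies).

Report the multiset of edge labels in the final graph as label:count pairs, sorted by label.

[0] host  ⇒  7 nodes, 4 edges  {0-r->1 2-q->1 2-p->3 2-p->5}
[1] R0 @ {0↦3, 1↦4, 2↦1, 3↦2}  ⇒  5 nodes, 3 edges  {0-r->1 2-q->1 2-p->5}
[2] R0 @ {0↦5, 1↦6, 2↦1, 3↦2}  ⇒  3 nodes, 2 edges  {0-r->1 2-q->1}
[3] R3 @ {0↦2, 1↦1}  ⇒  2 nodes, 1 edges  {0-r->1}
final graph: no rule applies after step 3
NF edges: [(0, 1, 'r')]

Answer: r:1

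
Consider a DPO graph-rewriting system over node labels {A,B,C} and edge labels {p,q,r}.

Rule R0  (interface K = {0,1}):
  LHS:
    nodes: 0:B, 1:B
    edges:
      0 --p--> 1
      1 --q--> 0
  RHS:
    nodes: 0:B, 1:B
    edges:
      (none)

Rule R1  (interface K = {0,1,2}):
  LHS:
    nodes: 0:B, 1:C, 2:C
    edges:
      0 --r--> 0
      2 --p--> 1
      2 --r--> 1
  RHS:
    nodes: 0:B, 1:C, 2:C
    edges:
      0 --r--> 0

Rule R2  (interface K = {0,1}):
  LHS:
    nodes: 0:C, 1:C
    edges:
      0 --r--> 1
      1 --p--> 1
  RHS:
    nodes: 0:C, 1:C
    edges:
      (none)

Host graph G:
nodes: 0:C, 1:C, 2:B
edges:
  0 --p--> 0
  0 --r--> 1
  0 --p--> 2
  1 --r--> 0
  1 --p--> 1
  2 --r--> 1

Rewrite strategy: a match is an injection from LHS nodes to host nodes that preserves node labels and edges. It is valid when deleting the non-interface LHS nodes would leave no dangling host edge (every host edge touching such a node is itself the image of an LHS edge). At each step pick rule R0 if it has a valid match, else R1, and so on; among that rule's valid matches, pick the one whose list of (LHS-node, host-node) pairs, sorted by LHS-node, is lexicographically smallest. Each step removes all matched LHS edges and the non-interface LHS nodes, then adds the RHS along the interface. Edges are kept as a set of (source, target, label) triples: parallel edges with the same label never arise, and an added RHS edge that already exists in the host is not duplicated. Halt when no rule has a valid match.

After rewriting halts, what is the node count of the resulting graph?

Answer: 3

Steps:
[0] host  ⇒  3 nodes, 6 edges  {0-p->0 0-r->1 0-p->2 1-r->0 1-p->1 2-r->1}
[1] R2 @ {0↦0, 1↦1}  ⇒  3 nodes, 4 edges  {0-p->0 0-p->2 1-r->0 2-r->1}
[2] R2 @ {0↦1, 1↦0}  ⇒  3 nodes, 2 edges  {0-p->2 2-r->1}
final graph: no rule applies after step 2
NF nodes: {0:C, 1:C, 2:B}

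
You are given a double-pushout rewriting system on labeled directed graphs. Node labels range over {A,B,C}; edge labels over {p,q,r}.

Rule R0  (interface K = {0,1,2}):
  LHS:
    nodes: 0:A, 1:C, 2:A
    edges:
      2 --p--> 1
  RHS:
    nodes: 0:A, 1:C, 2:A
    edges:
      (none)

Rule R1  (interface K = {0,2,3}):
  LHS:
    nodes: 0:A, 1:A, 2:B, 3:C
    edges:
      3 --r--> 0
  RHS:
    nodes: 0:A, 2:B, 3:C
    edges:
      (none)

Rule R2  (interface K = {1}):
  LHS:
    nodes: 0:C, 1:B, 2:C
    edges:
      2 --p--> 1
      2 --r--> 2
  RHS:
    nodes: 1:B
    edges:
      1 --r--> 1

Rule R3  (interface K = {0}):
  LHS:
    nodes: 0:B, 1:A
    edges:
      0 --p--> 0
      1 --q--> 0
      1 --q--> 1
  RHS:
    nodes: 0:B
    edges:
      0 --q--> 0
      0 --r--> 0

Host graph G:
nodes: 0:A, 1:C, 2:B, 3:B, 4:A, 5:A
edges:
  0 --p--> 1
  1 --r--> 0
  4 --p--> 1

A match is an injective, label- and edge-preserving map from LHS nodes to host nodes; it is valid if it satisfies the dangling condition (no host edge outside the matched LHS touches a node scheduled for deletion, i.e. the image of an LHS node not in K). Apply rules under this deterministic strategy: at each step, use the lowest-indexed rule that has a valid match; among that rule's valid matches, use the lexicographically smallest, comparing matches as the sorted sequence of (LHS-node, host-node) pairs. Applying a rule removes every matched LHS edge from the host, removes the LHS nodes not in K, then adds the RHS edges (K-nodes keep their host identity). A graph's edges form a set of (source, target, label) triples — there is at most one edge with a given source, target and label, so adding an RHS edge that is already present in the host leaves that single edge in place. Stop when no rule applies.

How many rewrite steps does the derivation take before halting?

[0] host  ⇒  6 nodes, 3 edges  {0-p->1 1-r->0 4-p->1}
[1] R0 @ {0↦0, 1↦1, 2↦4}  ⇒  6 nodes, 2 edges  {0-p->1 1-r->0}
[2] R0 @ {0↦4, 1↦1, 2↦0}  ⇒  6 nodes, 1 edges  {1-r->0}
[3] R1 @ {0↦0, 1↦4, 2↦2, 3↦1}  ⇒  5 nodes, 0 edges  {∅}
final graph: no rule applies after step 3

Answer: 3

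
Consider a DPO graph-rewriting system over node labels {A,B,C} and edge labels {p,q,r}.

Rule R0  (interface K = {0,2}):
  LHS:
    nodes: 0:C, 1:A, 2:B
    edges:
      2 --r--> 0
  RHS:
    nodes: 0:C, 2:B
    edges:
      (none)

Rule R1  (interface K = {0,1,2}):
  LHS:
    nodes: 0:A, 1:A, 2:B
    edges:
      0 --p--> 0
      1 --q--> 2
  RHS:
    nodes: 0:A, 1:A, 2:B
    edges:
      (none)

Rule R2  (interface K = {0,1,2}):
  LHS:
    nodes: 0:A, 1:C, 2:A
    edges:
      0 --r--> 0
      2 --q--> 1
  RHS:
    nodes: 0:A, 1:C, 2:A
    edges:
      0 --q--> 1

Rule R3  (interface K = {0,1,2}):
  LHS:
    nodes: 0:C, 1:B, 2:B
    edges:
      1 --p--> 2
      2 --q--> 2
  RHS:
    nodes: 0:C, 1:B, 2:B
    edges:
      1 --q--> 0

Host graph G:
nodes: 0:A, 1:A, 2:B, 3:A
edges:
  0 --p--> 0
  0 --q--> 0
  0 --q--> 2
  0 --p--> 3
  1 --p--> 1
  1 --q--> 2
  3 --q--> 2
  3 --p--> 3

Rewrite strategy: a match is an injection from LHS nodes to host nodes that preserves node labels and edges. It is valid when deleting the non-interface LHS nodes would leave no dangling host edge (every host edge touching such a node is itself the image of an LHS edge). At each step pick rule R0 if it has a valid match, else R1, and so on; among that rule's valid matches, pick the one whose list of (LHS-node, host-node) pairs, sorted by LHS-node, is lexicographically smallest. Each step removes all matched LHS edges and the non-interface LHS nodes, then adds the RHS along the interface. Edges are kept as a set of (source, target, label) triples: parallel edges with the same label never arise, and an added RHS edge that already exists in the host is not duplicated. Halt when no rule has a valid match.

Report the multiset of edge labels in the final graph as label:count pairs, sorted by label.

Answer: p:2 q:2

Steps:
start.  V:4 E:8  edges: 0-p->0 0-q->0 0-q->2 0-p->3 1-p->1 1-q->2 3-q->2 3-p->3
1. fire R1 via {0↦0, 1↦1, 2↦2}  →  V:4 E:6  edges: 0-q->0 0-q->2 0-p->3 1-p->1 3-q->2 3-p->3
2. fire R1 via {0↦1, 1↦0, 2↦2}  →  V:4 E:4  edges: 0-q->0 0-p->3 3-q->2 3-p->3
final graph: no rule applies after step 2
NF edges: [(0, 0, 'q'), (0, 3, 'p'), (3, 2, 'q'), (3, 3, 'p')]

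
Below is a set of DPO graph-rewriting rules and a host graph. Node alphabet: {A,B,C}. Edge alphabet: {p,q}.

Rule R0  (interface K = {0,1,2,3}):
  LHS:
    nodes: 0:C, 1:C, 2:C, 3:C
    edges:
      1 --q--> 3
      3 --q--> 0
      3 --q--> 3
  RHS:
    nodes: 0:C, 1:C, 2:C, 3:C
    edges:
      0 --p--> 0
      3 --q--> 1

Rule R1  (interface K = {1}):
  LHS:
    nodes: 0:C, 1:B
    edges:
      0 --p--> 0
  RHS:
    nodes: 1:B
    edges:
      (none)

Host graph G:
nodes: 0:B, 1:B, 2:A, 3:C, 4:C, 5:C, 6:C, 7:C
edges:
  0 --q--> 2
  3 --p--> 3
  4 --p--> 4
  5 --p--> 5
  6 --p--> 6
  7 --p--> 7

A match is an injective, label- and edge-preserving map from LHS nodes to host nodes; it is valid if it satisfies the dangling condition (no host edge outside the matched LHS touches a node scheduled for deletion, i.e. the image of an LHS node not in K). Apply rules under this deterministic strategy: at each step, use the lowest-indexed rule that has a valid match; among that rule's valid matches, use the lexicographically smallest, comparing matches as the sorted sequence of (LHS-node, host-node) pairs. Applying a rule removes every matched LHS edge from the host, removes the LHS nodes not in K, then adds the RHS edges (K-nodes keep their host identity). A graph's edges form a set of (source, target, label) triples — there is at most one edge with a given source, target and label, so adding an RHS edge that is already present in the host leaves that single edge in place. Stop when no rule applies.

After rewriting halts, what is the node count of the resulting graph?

initial: |V|=8 |E|=6  E = 0-q->2 3-p->3 4-p->4 5-p->5 6-p->6 7-p->7
step 1: apply R1 at {0↦3, 1↦0}  → |V|=7 |E|=5  E = 0-q->2 4-p->4 5-p->5 6-p->6 7-p->7
step 2: apply R1 at {0↦4, 1↦0}  → |V|=6 |E|=4  E = 0-q->2 5-p->5 6-p->6 7-p->7
step 3: apply R1 at {0↦5, 1↦0}  → |V|=5 |E|=3  E = 0-q->2 6-p->6 7-p->7
step 4: apply R1 at {0↦6, 1↦0}  → |V|=4 |E|=2  E = 0-q->2 7-p->7
step 5: apply R1 at {0↦7, 1↦0}  → |V|=3 |E|=1  E = 0-q->2
normal form: no rule applies after step 5
NF nodes: {0:B, 1:B, 2:A}

Answer: 3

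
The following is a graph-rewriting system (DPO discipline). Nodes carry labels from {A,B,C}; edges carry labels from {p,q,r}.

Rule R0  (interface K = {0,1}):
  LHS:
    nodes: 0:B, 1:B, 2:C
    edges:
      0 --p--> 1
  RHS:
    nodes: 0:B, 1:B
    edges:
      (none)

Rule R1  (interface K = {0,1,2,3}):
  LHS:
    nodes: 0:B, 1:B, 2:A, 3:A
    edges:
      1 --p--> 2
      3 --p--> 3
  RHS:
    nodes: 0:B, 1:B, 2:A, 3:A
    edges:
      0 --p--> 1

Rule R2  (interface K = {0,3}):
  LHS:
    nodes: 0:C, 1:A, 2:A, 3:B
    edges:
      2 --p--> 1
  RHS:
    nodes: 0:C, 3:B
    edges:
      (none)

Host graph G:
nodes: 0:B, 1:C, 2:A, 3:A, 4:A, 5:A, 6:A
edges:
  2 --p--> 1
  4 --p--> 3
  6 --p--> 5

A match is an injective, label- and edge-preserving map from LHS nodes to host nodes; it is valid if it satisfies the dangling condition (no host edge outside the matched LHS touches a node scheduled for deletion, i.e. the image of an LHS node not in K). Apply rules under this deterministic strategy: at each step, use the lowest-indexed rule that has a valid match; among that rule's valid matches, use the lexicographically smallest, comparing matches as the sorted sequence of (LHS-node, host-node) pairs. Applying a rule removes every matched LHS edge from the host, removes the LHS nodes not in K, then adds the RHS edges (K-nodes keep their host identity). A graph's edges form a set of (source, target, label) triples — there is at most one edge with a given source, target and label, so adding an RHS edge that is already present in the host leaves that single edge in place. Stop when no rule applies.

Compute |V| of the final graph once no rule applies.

[0] host  ⇒  7 nodes, 3 edges  {2-p->1 4-p->3 6-p->5}
[1] R2 @ {0↦1, 1↦3, 2↦4, 3↦0}  ⇒  5 nodes, 2 edges  {2-p->1 6-p->5}
[2] R2 @ {0↦1, 1↦5, 2↦6, 3↦0}  ⇒  3 nodes, 1 edges  {2-p->1}
final graph: no rule applies after step 2
NF nodes: {0:B, 1:C, 2:A}

Answer: 3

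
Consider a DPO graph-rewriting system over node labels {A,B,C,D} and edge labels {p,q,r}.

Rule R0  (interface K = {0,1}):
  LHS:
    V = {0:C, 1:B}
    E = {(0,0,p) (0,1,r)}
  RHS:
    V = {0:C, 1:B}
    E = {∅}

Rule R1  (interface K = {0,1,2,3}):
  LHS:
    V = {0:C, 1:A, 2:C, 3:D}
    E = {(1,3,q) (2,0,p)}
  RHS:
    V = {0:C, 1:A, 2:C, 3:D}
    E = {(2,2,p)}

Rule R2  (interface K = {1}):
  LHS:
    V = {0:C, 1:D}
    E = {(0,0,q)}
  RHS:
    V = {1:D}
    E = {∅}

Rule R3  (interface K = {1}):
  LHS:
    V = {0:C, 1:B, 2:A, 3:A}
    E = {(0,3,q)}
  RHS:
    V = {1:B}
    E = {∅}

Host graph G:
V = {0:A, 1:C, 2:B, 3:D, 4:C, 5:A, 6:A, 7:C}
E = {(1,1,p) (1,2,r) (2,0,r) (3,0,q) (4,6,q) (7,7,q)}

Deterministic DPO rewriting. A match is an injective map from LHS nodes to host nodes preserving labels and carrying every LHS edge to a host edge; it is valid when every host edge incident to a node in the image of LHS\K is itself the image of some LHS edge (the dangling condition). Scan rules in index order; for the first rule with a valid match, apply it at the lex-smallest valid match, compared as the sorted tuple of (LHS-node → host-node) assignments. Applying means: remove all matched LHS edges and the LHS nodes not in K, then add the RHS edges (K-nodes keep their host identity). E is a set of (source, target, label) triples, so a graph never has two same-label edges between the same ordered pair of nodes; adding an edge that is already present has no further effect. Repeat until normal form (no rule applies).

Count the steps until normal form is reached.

[0] host  ⇒  8 nodes, 6 edges  {1-p->1 1-r->2 2-r->0 3-q->0 4-q->6 7-q->7}
[1] R0 @ {0↦1, 1↦2}  ⇒  8 nodes, 4 edges  {2-r->0 3-q->0 4-q->6 7-q->7}
[2] R2 @ {0↦7, 1↦3}  ⇒  7 nodes, 3 edges  {2-r->0 3-q->0 4-q->6}
[3] R3 @ {0↦4, 1↦2, 2↦5, 3↦6}  ⇒  4 nodes, 2 edges  {2-r->0 3-q->0}
final graph: no rule applies after step 3

Answer: 3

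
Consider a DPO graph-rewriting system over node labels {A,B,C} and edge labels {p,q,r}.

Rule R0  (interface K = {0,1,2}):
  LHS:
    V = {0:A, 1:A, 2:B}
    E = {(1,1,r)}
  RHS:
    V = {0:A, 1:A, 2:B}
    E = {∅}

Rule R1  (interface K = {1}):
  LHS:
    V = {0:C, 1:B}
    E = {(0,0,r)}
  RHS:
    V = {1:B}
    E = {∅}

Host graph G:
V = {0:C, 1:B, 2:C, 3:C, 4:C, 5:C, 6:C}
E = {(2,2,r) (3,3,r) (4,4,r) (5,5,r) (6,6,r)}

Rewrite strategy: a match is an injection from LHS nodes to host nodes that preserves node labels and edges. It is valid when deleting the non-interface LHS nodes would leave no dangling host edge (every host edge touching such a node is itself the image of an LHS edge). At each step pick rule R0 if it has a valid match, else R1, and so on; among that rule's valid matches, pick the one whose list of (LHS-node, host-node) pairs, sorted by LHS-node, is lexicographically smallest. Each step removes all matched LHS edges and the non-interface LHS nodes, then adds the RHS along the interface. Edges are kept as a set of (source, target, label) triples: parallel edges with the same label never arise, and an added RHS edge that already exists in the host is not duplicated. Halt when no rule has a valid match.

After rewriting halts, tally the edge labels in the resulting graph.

initial: |V|=7 |E|=5  E = 2-r->2 3-r->3 4-r->4 5-r->5 6-r->6
step 1: apply R1 at {0↦2, 1↦1}  → |V|=6 |E|=4  E = 3-r->3 4-r->4 5-r->5 6-r->6
step 2: apply R1 at {0↦3, 1↦1}  → |V|=5 |E|=3  E = 4-r->4 5-r->5 6-r->6
step 3: apply R1 at {0↦4, 1↦1}  → |V|=4 |E|=2  E = 5-r->5 6-r->6
step 4: apply R1 at {0↦5, 1↦1}  → |V|=3 |E|=1  E = 6-r->6
step 5: apply R1 at {0↦6, 1↦1}  → |V|=2 |E|=0  E = ∅
normal form: no rule applies after step 5
NF edges: []

Answer: (no edges)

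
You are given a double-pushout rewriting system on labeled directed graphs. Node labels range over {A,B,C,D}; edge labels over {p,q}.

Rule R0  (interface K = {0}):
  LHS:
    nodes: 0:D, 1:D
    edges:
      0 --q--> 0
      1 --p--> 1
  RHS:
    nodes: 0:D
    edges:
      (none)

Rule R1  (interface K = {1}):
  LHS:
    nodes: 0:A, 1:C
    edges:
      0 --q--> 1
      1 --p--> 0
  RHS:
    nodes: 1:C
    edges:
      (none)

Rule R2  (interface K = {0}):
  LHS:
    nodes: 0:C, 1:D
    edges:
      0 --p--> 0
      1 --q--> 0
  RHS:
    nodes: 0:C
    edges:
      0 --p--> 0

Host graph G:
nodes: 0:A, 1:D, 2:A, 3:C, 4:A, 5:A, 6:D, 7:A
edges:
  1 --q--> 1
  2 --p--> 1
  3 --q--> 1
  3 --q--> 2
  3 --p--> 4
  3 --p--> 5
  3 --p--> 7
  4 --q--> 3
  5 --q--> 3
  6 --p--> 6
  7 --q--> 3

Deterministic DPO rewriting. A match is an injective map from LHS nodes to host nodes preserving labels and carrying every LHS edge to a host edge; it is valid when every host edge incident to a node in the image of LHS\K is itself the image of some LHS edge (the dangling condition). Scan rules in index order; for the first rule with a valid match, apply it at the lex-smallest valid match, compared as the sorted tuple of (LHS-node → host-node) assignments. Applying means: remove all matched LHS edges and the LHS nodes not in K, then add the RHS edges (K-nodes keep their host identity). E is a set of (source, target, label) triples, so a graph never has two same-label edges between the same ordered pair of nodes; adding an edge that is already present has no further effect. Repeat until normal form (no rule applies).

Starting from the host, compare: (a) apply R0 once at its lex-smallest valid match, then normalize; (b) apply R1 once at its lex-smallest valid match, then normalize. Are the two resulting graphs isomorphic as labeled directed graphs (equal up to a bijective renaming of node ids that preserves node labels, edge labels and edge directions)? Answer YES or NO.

Answer: YES

Steps:
branch R0-first: apply at {0↦1, 1↦6} → |E|=9, then 3 more step(s) → NF |V|=4 |E|=3 V={0:A, 1:D, 2:A, 3:C} E=2-p->1 3-q->1 3-q->2
branch R1-first: apply at {0↦4, 1↦3} → |E|=9, then 3 more step(s) → NF |V|=4 |E|=3 V={0:A, 1:D, 2:A, 3:C} E=2-p->1 3-q->1 3-q->2
graphs isomorphic (equal up to label-preserving node renaming)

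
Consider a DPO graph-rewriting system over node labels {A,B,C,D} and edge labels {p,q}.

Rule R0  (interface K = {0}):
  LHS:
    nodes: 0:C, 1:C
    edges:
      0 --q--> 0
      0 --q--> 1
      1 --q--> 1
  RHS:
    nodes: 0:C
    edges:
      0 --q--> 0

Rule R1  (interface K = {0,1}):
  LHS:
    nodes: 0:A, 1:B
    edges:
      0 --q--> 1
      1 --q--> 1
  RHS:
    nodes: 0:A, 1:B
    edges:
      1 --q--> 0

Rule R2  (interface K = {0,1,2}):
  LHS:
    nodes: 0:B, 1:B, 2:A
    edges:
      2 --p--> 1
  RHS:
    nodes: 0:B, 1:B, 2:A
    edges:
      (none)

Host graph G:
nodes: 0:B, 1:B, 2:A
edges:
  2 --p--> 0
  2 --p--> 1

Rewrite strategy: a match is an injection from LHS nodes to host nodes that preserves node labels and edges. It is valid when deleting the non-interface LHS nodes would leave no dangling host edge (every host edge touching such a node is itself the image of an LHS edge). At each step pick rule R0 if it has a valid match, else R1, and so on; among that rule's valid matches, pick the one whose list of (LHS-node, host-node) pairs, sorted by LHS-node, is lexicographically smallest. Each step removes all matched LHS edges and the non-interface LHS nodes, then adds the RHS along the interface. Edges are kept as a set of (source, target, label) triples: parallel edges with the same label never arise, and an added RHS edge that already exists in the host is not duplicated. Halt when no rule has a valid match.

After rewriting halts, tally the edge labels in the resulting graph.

Answer: (no edges)

Steps:
initial: |V|=3 |E|=2  E = 2-p->0 2-p->1
step 1: apply R2 at {0↦0, 1↦1, 2↦2}  → |V|=3 |E|=1  E = 2-p->0
step 2: apply R2 at {0↦1, 1↦0, 2↦2}  → |V|=3 |E|=0  E = ∅
halt: no rule applies after step 2
NF edges: []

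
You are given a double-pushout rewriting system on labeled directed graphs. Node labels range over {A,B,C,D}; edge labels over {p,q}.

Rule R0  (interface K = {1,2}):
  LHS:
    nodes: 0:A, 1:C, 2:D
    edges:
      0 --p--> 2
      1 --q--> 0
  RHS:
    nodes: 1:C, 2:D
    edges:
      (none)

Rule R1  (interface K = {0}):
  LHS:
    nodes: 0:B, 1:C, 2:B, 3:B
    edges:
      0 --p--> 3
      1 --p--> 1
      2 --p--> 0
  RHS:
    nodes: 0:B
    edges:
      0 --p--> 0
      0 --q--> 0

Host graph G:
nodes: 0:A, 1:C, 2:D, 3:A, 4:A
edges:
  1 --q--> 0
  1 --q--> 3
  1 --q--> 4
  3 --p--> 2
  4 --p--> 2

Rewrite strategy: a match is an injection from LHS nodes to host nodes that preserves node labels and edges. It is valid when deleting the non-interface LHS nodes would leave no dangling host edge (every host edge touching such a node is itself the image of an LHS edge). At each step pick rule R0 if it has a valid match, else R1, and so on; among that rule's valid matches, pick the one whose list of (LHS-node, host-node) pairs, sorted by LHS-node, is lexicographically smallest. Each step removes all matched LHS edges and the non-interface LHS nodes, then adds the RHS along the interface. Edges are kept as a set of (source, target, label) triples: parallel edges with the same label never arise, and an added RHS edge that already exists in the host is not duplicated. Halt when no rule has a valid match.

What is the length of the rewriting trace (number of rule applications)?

Answer: 2

Steps:
initial: |V|=5 |E|=5  E = 1-q->0 1-q->3 1-q->4 3-p->2 4-p->2
step 1: apply R0 at {0↦3, 1↦1, 2↦2}  → |V|=4 |E|=3  E = 1-q->0 1-q->4 4-p->2
step 2: apply R0 at {0↦4, 1↦1, 2↦2}  → |V|=3 |E|=1  E = 1-q->0
halt: no rule applies after step 2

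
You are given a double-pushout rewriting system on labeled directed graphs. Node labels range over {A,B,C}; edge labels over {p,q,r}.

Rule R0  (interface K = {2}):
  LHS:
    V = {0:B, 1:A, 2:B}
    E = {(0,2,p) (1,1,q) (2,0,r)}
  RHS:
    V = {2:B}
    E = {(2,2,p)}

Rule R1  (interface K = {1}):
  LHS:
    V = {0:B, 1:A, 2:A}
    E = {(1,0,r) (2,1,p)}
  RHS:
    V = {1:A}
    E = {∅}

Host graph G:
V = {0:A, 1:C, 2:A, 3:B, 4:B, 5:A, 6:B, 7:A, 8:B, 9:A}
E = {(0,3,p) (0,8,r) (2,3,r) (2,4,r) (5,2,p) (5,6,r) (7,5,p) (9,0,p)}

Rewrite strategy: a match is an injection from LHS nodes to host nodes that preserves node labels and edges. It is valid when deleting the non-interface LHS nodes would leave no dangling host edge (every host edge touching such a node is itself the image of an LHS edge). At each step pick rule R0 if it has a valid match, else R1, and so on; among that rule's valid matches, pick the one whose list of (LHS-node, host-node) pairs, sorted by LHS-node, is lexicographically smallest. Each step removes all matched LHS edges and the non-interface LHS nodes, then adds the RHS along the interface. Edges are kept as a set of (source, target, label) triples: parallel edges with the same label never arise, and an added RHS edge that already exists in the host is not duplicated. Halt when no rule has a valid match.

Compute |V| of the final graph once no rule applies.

Answer: 4

Steps:
initial: |V|=10 |E|=8  E = 0-p->3 0-r->8 2-r->3 2-r->4 5-p->2 5-r->6 7-p->5 9-p->0
step 1: apply R1 at {0↦6, 1↦5, 2↦7}  → |V|=8 |E|=6  E = 0-p->3 0-r->8 2-r->3 2-r->4 5-p->2 9-p->0
step 2: apply R1 at {0↦4, 1↦2, 2↦5}  → |V|=6 |E|=4  E = 0-p->3 0-r->8 2-r->3 9-p->0
step 3: apply R1 at {0↦8, 1↦0, 2↦9}  → |V|=4 |E|=2  E = 0-p->3 2-r->3
halt: no rule applies after step 3
NF nodes: {0:A, 1:C, 2:A, 3:B}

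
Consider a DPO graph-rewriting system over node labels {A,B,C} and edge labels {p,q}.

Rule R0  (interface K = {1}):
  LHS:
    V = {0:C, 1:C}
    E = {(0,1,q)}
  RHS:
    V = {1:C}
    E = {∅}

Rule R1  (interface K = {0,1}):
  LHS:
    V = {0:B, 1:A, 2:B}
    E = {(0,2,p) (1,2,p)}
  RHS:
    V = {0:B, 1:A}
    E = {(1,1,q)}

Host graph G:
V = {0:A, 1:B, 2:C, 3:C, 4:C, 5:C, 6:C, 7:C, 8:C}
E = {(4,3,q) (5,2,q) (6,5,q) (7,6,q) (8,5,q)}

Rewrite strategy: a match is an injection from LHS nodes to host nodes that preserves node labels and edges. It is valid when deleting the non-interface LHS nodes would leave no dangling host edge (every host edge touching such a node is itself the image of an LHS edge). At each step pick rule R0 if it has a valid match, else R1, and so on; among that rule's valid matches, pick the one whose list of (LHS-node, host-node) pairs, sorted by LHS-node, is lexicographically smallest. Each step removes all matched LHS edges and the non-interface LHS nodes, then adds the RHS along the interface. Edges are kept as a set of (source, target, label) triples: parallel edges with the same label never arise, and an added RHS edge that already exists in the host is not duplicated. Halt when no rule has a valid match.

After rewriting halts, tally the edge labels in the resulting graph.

Answer: (no edges)

Steps:
start.  V:9 E:5  edges: 4-q->3 5-q->2 6-q->5 7-q->6 8-q->5
1. fire R0 via {0↦4, 1↦3}  →  V:8 E:4  edges: 5-q->2 6-q->5 7-q->6 8-q->5
2. fire R0 via {0↦7, 1↦6}  →  V:7 E:3  edges: 5-q->2 6-q->5 8-q->5
3. fire R0 via {0↦6, 1↦5}  →  V:6 E:2  edges: 5-q->2 8-q->5
4. fire R0 via {0↦8, 1↦5}  →  V:5 E:1  edges: 5-q->2
5. fire R0 via {0↦5, 1↦2}  →  V:4 E:0  edges: ∅
normal form: no rule applies after step 5
NF edges: []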